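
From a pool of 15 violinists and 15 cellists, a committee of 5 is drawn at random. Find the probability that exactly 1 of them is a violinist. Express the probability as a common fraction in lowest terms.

There are C(30,5) = 142506 ways to choose 5 from 30.
Selections with exactly 1 violinist: choose 1 of the 15 violinists and 4 of the 15 cellists, C(15,1)·C(15,4) = 15·1365 = 20475.
Probability = 20475/142506 = 25/174.

25/174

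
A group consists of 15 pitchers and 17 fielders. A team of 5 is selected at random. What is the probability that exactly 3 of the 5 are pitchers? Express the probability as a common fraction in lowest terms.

1105/3596

The sample space is all 5-subsets of the 32: C(32,5) = 201376.
Selections with exactly 3 pitchers: choose 3 of the 15 pitchers and 2 of the 17 fielders, C(15,3)·C(17,2) = 455·136 = 61880.
Probability = 61880/201376 = 1105/3596.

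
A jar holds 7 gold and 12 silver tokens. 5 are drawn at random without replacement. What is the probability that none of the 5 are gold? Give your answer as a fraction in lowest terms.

There are C(19,5) = 11628 possible selections.
Selections with no gold (all silver): C(12,5) = 792.
Probability = 792/11628 = 22/323.

22/323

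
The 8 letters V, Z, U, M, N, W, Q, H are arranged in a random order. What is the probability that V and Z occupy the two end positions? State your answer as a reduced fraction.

1/28

There are 8! = 40320 arrangements.
Place V and Z at the ends in 2 ways, arrange the remaining 6 in 6! = 720 ways: 2·720 = 1440.
Probability = 1440/40320 = 1/28.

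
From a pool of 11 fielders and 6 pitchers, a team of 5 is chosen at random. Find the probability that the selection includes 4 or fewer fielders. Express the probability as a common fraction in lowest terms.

Total selections: C(17,5) = 6188.
The complement is exactly 5 fielders: C(11,5)·C(6,0) = 462.
Probability = 1 − 462/6188 = 5726/6188 = 409/442.

409/442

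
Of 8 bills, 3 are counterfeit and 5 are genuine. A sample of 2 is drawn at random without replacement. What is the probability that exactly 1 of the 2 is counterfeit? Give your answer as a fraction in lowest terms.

15/28

There are C(8,2) = 28 ways to choose 2 from 8.
Selections with exactly 1 counterfeit: choose 1 of the 3 counterfeit and 1 of the 5 genuine, C(3,1)·C(5,1) = 3·5 = 15.
Probability = 15/28.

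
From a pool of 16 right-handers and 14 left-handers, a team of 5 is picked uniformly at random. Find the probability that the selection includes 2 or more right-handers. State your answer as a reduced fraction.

76/87

There are C(30,5) = 142506 ways to choose the 5.
Count the complement (fewer than 2 right-handers): C(16,0)·C(14,5) + C(16,1)·C(14,4) = 2002 + 16016 = 18018.
Probability = 1 − 18018/142506 = 124488/142506 = 76/87.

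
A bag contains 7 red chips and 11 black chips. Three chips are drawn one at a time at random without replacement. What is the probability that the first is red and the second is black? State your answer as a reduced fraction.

Multiply the conditional probabilities at each draw: 7/18 · 11/17 = 77/306.

77/306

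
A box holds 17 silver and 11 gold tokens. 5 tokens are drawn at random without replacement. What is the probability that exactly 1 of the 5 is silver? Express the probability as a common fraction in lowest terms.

187/3276

The sample space is all 5-subsets of the 28: C(28,5) = 98280.
Selections with exactly 1 silver: choose 1 of the 17 silver and 4 of the 11 gold, C(17,1)·C(11,4) = 17·330 = 5610.
Probability = 5610/98280 = 187/3276.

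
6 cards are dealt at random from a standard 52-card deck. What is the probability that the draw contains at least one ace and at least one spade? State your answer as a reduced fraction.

6772177/20358520

There are C(52,6) = 20358520 possible draws.
By inclusion-exclusion on the complements, draws missing all aces or all spades: C(48,6) + C(39,6) − C(36,6) = 12271512 + 3262623 − 1947792 = 13586343.
So draws with at least one of each: 20358520 − 13586343 = 6772177, probability 6772177/20358520.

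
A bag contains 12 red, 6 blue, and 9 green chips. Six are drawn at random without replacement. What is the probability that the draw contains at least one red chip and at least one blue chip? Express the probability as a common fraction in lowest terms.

There are C(27,6) = 296010 possible draws.
By inclusion-exclusion on the complements, draws missing all red or all blue: C(15,6) + C(21,6) − C(9,6) = 5005 + 54264 − 84 = 59185.
So draws with at least one of each: 296010 − 59185 = 236825, probability 236825/296010 = 47365/59202.

47365/59202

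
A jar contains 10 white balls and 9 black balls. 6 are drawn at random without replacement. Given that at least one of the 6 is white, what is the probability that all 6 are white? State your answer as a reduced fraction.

Work in counts. Selections with at least one white: C(19,6) − C(9,6) = 27132 − 84 = 27048.
Of those, selections where all 6 are white: C(10,6) = 210.
Conditional probability = 210/27048 = 5/644.

5/644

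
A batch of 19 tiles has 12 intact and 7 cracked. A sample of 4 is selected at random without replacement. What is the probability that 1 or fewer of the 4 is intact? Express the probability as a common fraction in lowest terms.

Total selections: C(19,4) = 3876.
Favorable selections (1 or fewer intact): C(12,0)·C(7,4) + C(12,1)·C(7,3) = 35 + 420 = 455.
Probability = 455/3876.

455/3876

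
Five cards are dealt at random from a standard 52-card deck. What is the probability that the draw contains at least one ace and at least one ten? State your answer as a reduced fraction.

There are C(52,5) = 2598960 possible draws.
By inclusion-exclusion on the complements, draws missing all aces or all tens: C(48,5) + C(48,5) − C(44,5) = 1712304 + 1712304 − 1086008 = 2338600.
So draws with at least one of each: 2598960 − 2338600 = 260360, probability 260360/2598960 = 6509/64974.

6509/64974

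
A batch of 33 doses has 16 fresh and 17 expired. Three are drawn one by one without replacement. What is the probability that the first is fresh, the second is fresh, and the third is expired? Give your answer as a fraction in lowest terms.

Multiply the conditional probabilities at each draw: 16/33 · 15/32 · 17/31 = 4080/32736 = 85/682.

85/682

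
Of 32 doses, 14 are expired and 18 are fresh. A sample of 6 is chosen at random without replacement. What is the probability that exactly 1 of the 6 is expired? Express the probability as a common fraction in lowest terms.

119/899

There are C(32,6) = 906192 ways to choose 6 from 32.
Selections with exactly 1 expired: choose 1 of the 14 expired and 5 of the 18 fresh, C(14,1)·C(18,5) = 14·8568 = 119952.
Probability = 119952/906192 = 119/899.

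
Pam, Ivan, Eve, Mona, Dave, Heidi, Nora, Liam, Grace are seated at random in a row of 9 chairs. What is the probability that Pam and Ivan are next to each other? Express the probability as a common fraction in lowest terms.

There are 9! = 362880 arrangements.
Treat Pam and Ivan as a block: 8! arrangements of the blocks × 2 orders within the block = 2·40320 = 80640.
Probability = 80640/362880 = 2/9.

2/9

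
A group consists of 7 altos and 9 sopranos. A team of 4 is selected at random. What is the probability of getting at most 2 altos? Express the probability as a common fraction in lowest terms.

Total selections: C(16,4) = 1820.
Count the complement (more than 2 altos): C(7,3)·C(9,1) + C(7,4)·C(9,0) = 315 + 35 = 350.
Probability = 1 − 350/1820 = 1470/1820 = 21/26.

21/26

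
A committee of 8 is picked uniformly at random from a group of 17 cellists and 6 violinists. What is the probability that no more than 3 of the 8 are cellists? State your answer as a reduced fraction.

Total selections: C(23,8) = 490314.
Favorable selections (no more than 3 cellists): C(17,2)·C(6,6) + C(17,3)·C(6,5) = 136 + 4080 = 4216.
Probability = 4216/490314 = 124/14421.

124/14421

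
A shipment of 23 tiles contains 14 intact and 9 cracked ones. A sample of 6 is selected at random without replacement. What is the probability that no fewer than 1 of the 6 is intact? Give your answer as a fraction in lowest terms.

4803/4807

There are C(23,6) = 100947 ways to choose the 6.
The complement is all 6 are cracked: C(9,6) = 84.
Probability = 1 − 84/100947 = 100863/100947 = 4803/4807.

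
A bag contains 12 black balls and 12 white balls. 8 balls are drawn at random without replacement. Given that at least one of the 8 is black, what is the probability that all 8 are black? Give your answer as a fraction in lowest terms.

5/7424

Work in counts. Selections with at least one black: C(24,8) − C(12,8) = 735471 − 495 = 734976.
Of those, selections where all 8 are black: C(12,8) = 495.
Conditional probability = 495/734976 = 5/7424.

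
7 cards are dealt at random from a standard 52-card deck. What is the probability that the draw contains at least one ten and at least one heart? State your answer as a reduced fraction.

There are C(52,7) = 133784560 possible draws.
By inclusion-exclusion on the complements, draws missing all tens or all hearts: C(48,7) + C(39,7) − C(36,7) = 73629072 + 15380937 − 8347680 = 80662329.
So draws with at least one of each: 133784560 − 80662329 = 53122231, probability 53122231/133784560.

53122231/133784560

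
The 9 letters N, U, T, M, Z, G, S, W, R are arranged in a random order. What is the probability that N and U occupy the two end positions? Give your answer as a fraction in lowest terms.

There are 9! = 362880 arrangements.
Place N and U at the ends in 2 ways, arrange the remaining 7 in 7! = 5040 ways: 2·5040 = 10080.
Probability = 10080/362880 = 1/36.

1/36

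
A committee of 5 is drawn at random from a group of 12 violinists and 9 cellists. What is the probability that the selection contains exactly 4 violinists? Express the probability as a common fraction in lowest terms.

495/2261

There are C(21,5) = 20349 ways to choose 5 from 21.
Selections with exactly 4 violinists: choose 4 of the 12 violinists and 1 of the 9 cellists, C(12,4)·C(9,1) = 495·9 = 4455.
Probability = 4455/20349 = 495/2261.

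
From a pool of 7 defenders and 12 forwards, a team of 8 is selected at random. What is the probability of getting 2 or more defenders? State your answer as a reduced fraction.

Total selections: C(19,8) = 75582.
Count the complement (fewer than 2 defenders): C(7,0)·C(12,8) + C(7,1)·C(12,7) = 495 + 5544 = 6039.
Probability = 1 − 6039/75582 = 69543/75582 = 7727/8398.

7727/8398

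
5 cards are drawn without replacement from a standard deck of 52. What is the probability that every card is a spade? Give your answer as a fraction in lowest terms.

33/66640

There are C(52,5) = 2598960 possible 5-card hands.
Hands that are all spades: C(13,5) = 1287.
Probability = 1287/2598960 = 33/66640.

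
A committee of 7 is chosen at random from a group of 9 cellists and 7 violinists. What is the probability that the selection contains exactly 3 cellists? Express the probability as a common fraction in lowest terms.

There are C(16,7) = 11440 ways to choose 7 from 16.
Selections with exactly 3 cellists: choose 3 of the 9 cellists and 4 of the 7 violinists, C(9,3)·C(7,4) = 84·35 = 2940.
Probability = 2940/11440 = 147/572.

147/572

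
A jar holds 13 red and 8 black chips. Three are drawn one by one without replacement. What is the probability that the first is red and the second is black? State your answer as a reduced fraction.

26/105

Multiply the conditional probabilities at each draw: 13/21 · 8/20 = 104/420 = 26/105.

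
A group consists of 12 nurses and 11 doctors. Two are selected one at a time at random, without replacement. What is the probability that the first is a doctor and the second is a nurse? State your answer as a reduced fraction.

Multiply the conditional probabilities at each draw: 11/23 · 12/22 = 132/506 = 6/23.

6/23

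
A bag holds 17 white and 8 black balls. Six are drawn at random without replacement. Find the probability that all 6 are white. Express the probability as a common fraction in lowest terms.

442/6325

There are C(25,6) = 177100 possible selections.
Selections with all white: C(17,6) = 12376.
Probability = 12376/177100 = 442/6325.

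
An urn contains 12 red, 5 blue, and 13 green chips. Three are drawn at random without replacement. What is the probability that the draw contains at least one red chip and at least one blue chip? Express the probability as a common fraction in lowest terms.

123/406

There are C(30,3) = 4060 possible draws.
By inclusion-exclusion on the complements, draws missing all red or all blue: C(18,3) + C(25,3) − C(13,3) = 816 + 2300 − 286 = 2830.
So draws with at least one of each: 4060 − 2830 = 1230, probability 1230/4060 = 123/406.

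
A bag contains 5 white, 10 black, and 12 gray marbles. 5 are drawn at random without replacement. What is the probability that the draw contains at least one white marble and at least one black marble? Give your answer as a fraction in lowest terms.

4900/8073

There are C(27,5) = 80730 possible draws.
By inclusion-exclusion on the complements, draws missing all white or all black: C(22,5) + C(17,5) − C(12,5) = 26334 + 6188 − 792 = 31730.
So draws with at least one of each: 80730 − 31730 = 49000, probability 49000/80730 = 4900/8073.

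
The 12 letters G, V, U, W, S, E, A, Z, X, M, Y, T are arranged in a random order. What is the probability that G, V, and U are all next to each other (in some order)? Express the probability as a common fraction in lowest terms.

There are 12! = 479001600 arrangements.
Treat the three as one block: 10! placements × 3! orders within the block = 3628800·6 = 21772800.
Probability = 21772800/479001600 = 1/22.

1/22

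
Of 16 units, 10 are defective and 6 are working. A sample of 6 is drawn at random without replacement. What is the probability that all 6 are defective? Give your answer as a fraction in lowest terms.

There are C(16,6) = 8008 possible selections.
Selections with all defective: C(10,6) = 210.
Probability = 210/8008 = 15/572.

15/572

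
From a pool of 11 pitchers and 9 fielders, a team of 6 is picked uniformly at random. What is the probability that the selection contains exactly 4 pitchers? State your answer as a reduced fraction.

99/323

The sample space is all 6-subsets of the 20: C(20,6) = 38760.
Selections with exactly 4 pitchers: choose 4 of the 11 pitchers and 2 of the 9 fielders, C(11,4)·C(9,2) = 330·36 = 11880.
Probability = 11880/38760 = 99/323.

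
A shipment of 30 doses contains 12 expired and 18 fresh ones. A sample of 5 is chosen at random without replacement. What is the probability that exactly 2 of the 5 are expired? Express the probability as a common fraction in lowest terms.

2992/7917

Total number of selections: C(30,5) = 142506.
Selections with exactly 2 expired: choose 2 of the 12 expired and 3 of the 18 fresh, C(12,2)·C(18,3) = 66·816 = 53856.
Probability = 53856/142506 = 2992/7917.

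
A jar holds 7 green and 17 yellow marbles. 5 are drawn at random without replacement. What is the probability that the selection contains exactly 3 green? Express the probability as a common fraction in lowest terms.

85/759

The sample space is all 5-subsets of the 24: C(24,5) = 42504.
Selections with exactly 3 green: choose 3 of the 7 green and 2 of the 17 yellow, C(7,3)·C(17,2) = 35·136 = 4760.
Probability = 4760/42504 = 85/759.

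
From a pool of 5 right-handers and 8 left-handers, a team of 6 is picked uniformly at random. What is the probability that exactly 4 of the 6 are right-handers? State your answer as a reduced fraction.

35/429

There are C(13,6) = 1716 ways to choose 6 from 13.
Selections with exactly 4 right-handers: choose 4 of the 5 right-handers and 2 of the 8 left-handers, C(5,4)·C(8,2) = 5·28 = 140.
Probability = 140/1716 = 35/429.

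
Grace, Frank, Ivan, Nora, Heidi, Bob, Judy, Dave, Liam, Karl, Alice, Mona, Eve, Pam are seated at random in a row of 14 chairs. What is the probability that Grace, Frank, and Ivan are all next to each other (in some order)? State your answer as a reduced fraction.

3/91

There are 14! = 87178291200 arrangements.
Treat the three as one block: 12! placements × 3! orders within the block = 479001600·6 = 2874009600.
Probability = 2874009600/87178291200 = 3/91.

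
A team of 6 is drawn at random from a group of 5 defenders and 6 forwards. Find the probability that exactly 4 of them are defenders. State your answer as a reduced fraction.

There are C(11,6) = 462 ways to choose 6 from 11.
Selections with exactly 4 defenders: choose 4 of the 5 defenders and 2 of the 6 forwards, C(5,4)·C(6,2) = 5·15 = 75.
Probability = 75/462 = 25/154.

25/154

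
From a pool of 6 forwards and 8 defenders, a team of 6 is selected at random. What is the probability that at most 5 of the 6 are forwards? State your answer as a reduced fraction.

Total selections: C(14,6) = 3003.
The complement is exactly 6 forwards: C(6,6)·C(8,0) = 1.
Probability = 1 − 1/3003 = 3002/3003.

3002/3003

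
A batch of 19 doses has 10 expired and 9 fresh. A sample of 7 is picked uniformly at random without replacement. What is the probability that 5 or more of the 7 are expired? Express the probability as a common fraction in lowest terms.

1847/8398

Total selections: C(19,7) = 50388.
Favorable selections (5 or more expired): C(10,5)·C(9,2) + C(10,6)·C(9,1) + C(10,7)·C(9,0) = 9072 + 1890 + 120 = 11082.
Probability = 11082/50388 = 1847/8398.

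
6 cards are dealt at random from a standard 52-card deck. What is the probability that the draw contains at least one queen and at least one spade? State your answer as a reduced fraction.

There are C(52,6) = 20358520 possible draws.
By inclusion-exclusion on the complements, draws missing all queens or all spades: C(48,6) + C(39,6) − C(36,6) = 12271512 + 3262623 − 1947792 = 13586343.
So draws with at least one of each: 20358520 − 13586343 = 6772177, probability 6772177/20358520.

6772177/20358520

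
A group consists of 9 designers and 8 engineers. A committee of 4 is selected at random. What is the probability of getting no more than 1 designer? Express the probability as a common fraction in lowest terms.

There are C(17,4) = 2380 ways to choose the 4.
Favorable selections (no more than 1 designer): C(9,0)·C(8,4) + C(9,1)·C(8,3) = 70 + 504 = 574.
Probability = 574/2380 = 41/170.

41/170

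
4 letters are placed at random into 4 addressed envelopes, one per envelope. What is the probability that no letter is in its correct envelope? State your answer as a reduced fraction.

3/8

There are 4! = 24 assignments.
By inclusion-exclusion, assignments with no fixed points: C(4,0)·4! − C(4,1)·3! + C(4,2)·2! − C(4,3)·1! + C(4,4)·0! = 9.
Probability = 9/24 = 3/8.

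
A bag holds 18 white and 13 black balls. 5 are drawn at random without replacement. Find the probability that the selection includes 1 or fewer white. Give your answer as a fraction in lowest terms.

1573/18879

There are C(31,5) = 169911 ways to choose the 5.
Favorable selections (1 or fewer white): C(18,0)·C(13,5) + C(18,1)·C(13,4) = 1287 + 12870 = 14157.
Probability = 14157/169911 = 1573/18879.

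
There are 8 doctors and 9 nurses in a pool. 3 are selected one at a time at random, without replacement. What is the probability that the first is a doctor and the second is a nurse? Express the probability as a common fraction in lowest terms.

9/34

Multiply the conditional probabilities at each draw: 8/17 · 9/16 = 72/272 = 9/34.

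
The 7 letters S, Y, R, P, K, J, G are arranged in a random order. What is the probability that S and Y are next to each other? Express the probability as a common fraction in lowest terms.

2/7

There are 7! = 5040 arrangements.
Treat S and Y as a block: 6! arrangements of the blocks × 2 orders within the block = 2·720 = 1440.
Probability = 1440/5040 = 2/7.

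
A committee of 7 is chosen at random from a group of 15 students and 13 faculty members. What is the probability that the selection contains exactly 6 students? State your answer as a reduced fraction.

91/1656

There are C(28,7) = 1184040 ways to choose 7 from 28.
Selections with exactly 6 students: choose 6 of the 15 students and 1 of the 13 faculty members, C(15,6)·C(13,1) = 5005·13 = 65065.
Probability = 65065/1184040 = 91/1656.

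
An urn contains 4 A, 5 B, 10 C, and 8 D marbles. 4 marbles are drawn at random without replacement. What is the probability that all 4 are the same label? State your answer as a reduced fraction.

There are C(27,4) = 17550 ways to draw 4 marbles.
All same label: C(4,4) + C(5,4) + C(10,4) + C(8,4) = 1 + 5 + 210 + 70 = 286.
Probability = 286/17550 = 11/675.

11/675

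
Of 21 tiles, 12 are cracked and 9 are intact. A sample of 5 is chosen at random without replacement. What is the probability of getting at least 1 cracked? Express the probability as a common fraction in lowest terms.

Total selections: C(21,5) = 20349.
The complement is all 5 are intact: C(9,5) = 126.
Probability = 1 − 126/20349 = 20223/20349 = 321/323.

321/323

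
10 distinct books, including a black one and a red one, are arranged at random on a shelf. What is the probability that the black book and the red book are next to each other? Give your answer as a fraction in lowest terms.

There are 10! = 3628800 arrangements.
Treat the black book and the red book as a block: 9! arrangements of the blocks × 2 orders within the block = 2·362880 = 725760.
Probability = 725760/3628800 = 1/5.

1/5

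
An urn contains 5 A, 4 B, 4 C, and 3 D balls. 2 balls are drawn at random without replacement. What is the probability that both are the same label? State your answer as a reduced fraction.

5/24

There are C(16,2) = 120 ways to draw 2 balls.
All same label: C(5,2) + C(4,2) + C(4,2) + C(3,2) = 10 + 6 + 6 + 3 = 25.
Probability = 25/120 = 5/24.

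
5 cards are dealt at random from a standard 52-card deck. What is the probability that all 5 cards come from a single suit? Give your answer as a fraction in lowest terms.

33/16660

There are C(52,5) = 2598960 possible 5-card hands.
Hands of one suit: 4 suits × C(13,5) = 4·1287 = 5148.
Probability = 5148/2598960 = 33/16660.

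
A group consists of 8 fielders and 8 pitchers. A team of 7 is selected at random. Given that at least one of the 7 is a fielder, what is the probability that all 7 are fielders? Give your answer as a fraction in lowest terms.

Work in counts. Selections with at least one fielder: C(16,7) − C(8,7) = 11440 − 8 = 11432.
Of those, selections where all 7 are fielders: C(8,7) = 8.
Conditional probability = 8/11432 = 1/1429.

1/1429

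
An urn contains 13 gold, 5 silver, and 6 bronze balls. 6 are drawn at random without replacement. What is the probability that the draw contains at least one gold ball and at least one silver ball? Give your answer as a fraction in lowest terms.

There are C(24,6) = 134596 possible draws.
By inclusion-exclusion on the complements, draws missing all gold or all silver: C(11,6) + C(19,6) − C(6,6) = 462 + 27132 − 1 = 27593.
So draws with at least one of each: 134596 − 27593 = 107003, probability 107003/134596.

107003/134596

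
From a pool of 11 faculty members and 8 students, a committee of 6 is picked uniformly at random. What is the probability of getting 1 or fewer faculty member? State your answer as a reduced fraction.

23/969

Total selections: C(19,6) = 27132.
Favorable selections (1 or fewer faculty member): C(11,0)·C(8,6) + C(11,1)·C(8,5) = 28 + 616 = 644.
Probability = 644/27132 = 23/969.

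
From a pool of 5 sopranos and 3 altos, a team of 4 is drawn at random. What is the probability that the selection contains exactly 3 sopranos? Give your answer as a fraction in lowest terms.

3/7

The sample space is all 4-subsets of the 8: C(8,4) = 70.
Selections with exactly 3 sopranos: choose 3 of the 5 sopranos and 1 of the 3 altos, C(5,3)·C(3,1) = 10·3 = 30.
Probability = 30/70 = 3/7.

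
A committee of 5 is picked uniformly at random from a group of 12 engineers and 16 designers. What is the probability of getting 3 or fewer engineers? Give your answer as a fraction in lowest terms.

Total selections: C(28,5) = 98280.
Favorable selections (3 or fewer engineers): C(12,0)·C(16,5) + C(12,1)·C(16,4) + C(12,2)·C(16,3) + C(12,3)·C(16,2) = 4368 + 21840 + 36960 + 26400 = 89568.
Probability = 89568/98280 = 1244/1365.

1244/1365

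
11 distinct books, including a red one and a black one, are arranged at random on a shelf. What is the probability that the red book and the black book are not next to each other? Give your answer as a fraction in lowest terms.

There are 11! = 39916800 arrangements.
Arrangements with the red book and the black book adjacent: 2·10! = 7257600.
So not adjacent: 39916800 − 7257600 = 32659200, probability 32659200/39916800 = 9/11.

9/11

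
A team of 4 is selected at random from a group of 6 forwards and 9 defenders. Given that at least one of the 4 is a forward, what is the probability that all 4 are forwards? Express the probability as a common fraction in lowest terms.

5/413

Work in counts. Selections with at least one forward: C(15,4) − C(9,4) = 1365 − 126 = 1239.
Of those, selections where all 4 are forwards: C(6,4) = 15.
Conditional probability = 15/1239 = 5/413.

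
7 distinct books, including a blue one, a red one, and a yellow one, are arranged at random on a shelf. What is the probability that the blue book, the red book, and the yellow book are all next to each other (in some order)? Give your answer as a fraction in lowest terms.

1/7

There are 7! = 5040 arrangements.
Treat the three as one block: 5! placements × 3! orders within the block = 120·6 = 720.
Probability = 720/5040 = 1/7.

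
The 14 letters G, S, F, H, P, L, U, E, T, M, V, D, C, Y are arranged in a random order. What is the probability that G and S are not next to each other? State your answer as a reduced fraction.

There are 14! = 87178291200 arrangements.
Arrangements with G and S adjacent: 2·13! = 12454041600.
So not adjacent: 87178291200 − 12454041600 = 74724249600, probability 74724249600/87178291200 = 6/7.

6/7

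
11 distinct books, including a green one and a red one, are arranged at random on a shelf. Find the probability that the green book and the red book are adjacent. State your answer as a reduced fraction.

2/11

There are 11! = 39916800 arrangements.
Treat the green book and the red book as a block: 10! arrangements of the blocks × 2 orders within the block = 2·3628800 = 7257600.
Probability = 7257600/39916800 = 2/11.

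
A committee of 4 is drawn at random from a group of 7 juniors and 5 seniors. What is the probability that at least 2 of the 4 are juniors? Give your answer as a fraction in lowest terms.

Total selections: C(12,4) = 495.
Count the complement (fewer than 2 juniors): C(7,0)·C(5,4) + C(7,1)·C(5,3) = 5 + 70 = 75.
Probability = 1 − 75/495 = 420/495 = 28/33.

28/33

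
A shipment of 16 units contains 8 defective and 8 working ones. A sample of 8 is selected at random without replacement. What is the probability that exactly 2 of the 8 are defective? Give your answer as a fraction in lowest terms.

392/6435

Total number of selections: C(16,8) = 12870.
Selections with exactly 2 defective: choose 2 of the 8 defective and 6 of the 8 working, C(8,2)·C(8,6) = 28·28 = 784.
Probability = 784/12870 = 392/6435.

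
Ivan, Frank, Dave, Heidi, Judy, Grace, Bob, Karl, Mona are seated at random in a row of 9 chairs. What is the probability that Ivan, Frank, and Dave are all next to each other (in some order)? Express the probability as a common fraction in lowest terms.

There are 9! = 362880 arrangements.
Treat the three as one block: 7! placements × 3! orders within the block = 5040·6 = 30240.
Probability = 30240/362880 = 1/12.

1/12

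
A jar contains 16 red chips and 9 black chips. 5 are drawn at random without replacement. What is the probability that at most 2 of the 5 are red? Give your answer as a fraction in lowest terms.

Total selections: C(25,5) = 53130.
Favorable selections (at most 2 red): C(16,0)·C(9,5) + C(16,1)·C(9,4) + C(16,2)·C(9,3) = 126 + 2016 + 10080 = 12222.
Probability = 12222/53130 = 291/1265.

291/1265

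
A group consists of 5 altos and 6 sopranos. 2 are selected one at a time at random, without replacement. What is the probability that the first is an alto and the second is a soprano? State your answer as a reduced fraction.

Multiply the conditional probabilities at each draw: 5/11 · 6/10 = 30/110 = 3/11.

3/11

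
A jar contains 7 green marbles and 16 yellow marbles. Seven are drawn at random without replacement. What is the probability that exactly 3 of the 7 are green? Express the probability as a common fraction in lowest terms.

63700/245157

The sample space is all 7-subsets of the 23: C(23,7) = 245157.
Selections with exactly 3 green: choose 3 of the 7 green and 4 of the 16 yellow, C(7,3)·C(16,4) = 35·1820 = 63700.
Probability = 63700/245157.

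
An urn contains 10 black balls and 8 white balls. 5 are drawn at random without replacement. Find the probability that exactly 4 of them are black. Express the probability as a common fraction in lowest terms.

There are C(18,5) = 8568 ways to choose 5 from 18.
Selections with exactly 4 black: choose 4 of the 10 black and 1 of the 8 white, C(10,4)·C(8,1) = 210·8 = 1680.
Probability = 1680/8568 = 10/51.

10/51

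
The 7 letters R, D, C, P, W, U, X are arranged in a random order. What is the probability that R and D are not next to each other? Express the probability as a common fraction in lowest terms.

There are 7! = 5040 arrangements.
Arrangements with R and D adjacent: 2·6! = 1440.
So not adjacent: 5040 − 1440 = 3600, probability 3600/5040 = 5/7.

5/7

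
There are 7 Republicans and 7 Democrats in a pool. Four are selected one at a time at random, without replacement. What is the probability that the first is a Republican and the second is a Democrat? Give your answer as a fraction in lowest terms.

7/26

Multiply the conditional probabilities at each draw: 7/14 · 7/13 = 49/182 = 7/26.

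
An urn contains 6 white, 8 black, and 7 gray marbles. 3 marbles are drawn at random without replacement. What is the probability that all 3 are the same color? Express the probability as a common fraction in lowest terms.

There are C(21,3) = 1330 ways to draw 3 marbles.
All same color: C(6,3) + C(8,3) + C(7,3) = 20 + 56 + 35 = 111.
Probability = 111/1330.

111/1330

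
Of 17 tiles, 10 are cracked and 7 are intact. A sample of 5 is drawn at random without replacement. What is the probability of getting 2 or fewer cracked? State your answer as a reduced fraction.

139/442

Total selections: C(17,5) = 6188.
Favorable selections (2 or fewer cracked): C(10,0)·C(7,5) + C(10,1)·C(7,4) + C(10,2)·C(7,3) = 21 + 350 + 1575 = 1946.
Probability = 1946/6188 = 139/442.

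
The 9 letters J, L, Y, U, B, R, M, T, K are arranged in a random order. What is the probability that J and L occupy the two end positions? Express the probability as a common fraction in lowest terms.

1/36

There are 9! = 362880 arrangements.
Place J and L at the ends in 2 ways, arrange the remaining 7 in 7! = 5040 ways: 2·5040 = 10080.
Probability = 10080/362880 = 1/36.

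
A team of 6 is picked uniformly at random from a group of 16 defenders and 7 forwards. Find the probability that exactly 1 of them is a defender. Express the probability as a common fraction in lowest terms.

The sample space is all 6-subsets of the 23: C(23,6) = 100947.
Selections with exactly 1 defender: choose 1 of the 16 defenders and 5 of the 7 forwards, C(16,1)·C(7,5) = 16·21 = 336.
Probability = 336/100947 = 16/4807.

16/4807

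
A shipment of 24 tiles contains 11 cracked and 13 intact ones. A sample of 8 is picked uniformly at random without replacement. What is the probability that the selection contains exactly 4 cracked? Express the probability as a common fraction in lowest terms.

7150/22287

There are C(24,8) = 735471 ways to choose 8 from 24.
Selections with exactly 4 cracked: choose 4 of the 11 cracked and 4 of the 13 intact, C(11,4)·C(13,4) = 330·715 = 235950.
Probability = 235950/735471 = 7150/22287.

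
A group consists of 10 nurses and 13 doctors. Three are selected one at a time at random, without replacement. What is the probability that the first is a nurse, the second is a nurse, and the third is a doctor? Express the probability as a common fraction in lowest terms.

Multiply the conditional probabilities at each draw: 10/23 · 9/22 · 13/21 = 1170/10626 = 195/1771.

195/1771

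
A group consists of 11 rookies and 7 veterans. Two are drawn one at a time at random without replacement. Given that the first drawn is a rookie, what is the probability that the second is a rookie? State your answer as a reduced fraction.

10/17

After removing one rookie, 17 remain: 10 rookies and 7 veterans.
So the probability the next is a rookie is 10/17.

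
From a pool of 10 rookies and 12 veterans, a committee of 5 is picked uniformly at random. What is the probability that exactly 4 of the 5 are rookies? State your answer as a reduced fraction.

Total number of selections: C(22,5) = 26334.
Selections with exactly 4 rookies: choose 4 of the 10 rookies and 1 of the 12 veterans, C(10,4)·C(12,1) = 210·12 = 2520.
Probability = 2520/26334 = 20/209.

20/209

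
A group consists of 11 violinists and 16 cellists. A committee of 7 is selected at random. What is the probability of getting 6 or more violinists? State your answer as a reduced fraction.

1/115

Total selections: C(27,7) = 888030.
Favorable selections (6 or more violinists): C(11,6)·C(16,1) + C(11,7)·C(16,0) = 7392 + 330 = 7722.
Probability = 7722/888030 = 1/115.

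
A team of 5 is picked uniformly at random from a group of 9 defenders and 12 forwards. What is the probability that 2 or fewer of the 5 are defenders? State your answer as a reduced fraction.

There are C(21,5) = 20349 ways to choose the 5.
Favorable selections (2 or fewer defenders): C(9,0)·C(12,5) + C(9,1)·C(12,4) + C(9,2)·C(12,3) = 792 + 4455 + 7920 = 13167.
Probability = 13167/20349 = 11/17.

11/17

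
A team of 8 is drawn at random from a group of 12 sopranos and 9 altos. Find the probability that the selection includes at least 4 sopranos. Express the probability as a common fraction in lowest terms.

539/646

There are C(21,8) = 203490 ways to choose the 8.
Count the complement (fewer than 4 sopranos): C(12,0)·C(9,8) + C(12,1)·C(9,7) + C(12,2)·C(9,6) + C(12,3)·C(9,5) = 9 + 432 + 5544 + 27720 = 33705.
Probability = 1 − 33705/203490 = 169785/203490 = 539/646.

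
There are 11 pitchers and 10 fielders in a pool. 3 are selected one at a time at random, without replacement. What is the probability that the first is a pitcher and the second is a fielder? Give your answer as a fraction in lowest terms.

Multiply the conditional probabilities at each draw: 11/21 · 10/20 = 110/420 = 11/42.

11/42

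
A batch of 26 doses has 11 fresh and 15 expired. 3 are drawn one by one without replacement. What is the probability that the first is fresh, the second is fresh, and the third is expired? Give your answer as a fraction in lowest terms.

11/104

Multiply the conditional probabilities at each draw: 11/26 · 10/25 · 15/24 = 1650/15600 = 11/104.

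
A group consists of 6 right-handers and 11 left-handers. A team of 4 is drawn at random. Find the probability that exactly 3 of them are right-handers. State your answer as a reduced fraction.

11/119

There are C(17,4) = 2380 ways to choose 4 from 17.
Selections with exactly 3 right-handers: choose 3 of the 6 right-handers and 1 of the 11 left-handers, C(6,3)·C(11,1) = 20·11 = 220.
Probability = 220/2380 = 11/119.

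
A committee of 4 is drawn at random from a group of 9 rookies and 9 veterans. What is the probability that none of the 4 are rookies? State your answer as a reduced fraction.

7/170

There are C(18,4) = 3060 possible selections.
Selections with no rookies (all veterans): C(9,4) = 126.
Probability = 126/3060 = 7/170.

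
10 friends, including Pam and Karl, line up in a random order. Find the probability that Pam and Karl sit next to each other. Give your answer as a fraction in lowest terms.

There are 10! = 3628800 arrangements.
Treat Pam and Karl as a block: 9! arrangements of the blocks × 2 orders within the block = 2·362880 = 725760.
Probability = 725760/3628800 = 1/5.

1/5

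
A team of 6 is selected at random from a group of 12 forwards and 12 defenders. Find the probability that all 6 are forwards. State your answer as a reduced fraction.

3/437

There are C(24,6) = 134596 possible selections.
Selections with all forwards: C(12,6) = 924.
Probability = 924/134596 = 3/437.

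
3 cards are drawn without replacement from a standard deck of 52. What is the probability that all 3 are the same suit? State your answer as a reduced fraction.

There are C(52,3) = 22100 possible 3-card hands.
Hands of one suit: 4 suits × C(13,3) = 4·286 = 1144.
Probability = 1144/22100 = 22/425.

22/425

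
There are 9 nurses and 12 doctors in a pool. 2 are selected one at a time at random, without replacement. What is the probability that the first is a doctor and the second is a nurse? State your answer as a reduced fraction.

9/35

Multiply the conditional probabilities at each draw: 12/21 · 9/20 = 108/420 = 9/35.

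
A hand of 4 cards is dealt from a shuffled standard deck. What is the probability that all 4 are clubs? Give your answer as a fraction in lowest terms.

There are C(52,4) = 270725 possible 4-card hands.
Hands that are all clubs: C(13,4) = 715.
Probability = 715/270725 = 11/4165.

11/4165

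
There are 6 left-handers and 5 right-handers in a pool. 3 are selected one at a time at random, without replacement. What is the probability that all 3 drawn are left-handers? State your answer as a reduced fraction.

4/33

Multiply the conditional probabilities at each draw: 6/11 · 5/10 · 4/9 = 120/990 = 4/33.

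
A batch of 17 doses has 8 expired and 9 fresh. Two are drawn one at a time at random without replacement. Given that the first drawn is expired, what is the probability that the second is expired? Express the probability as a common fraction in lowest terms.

After removing one expired, 16 remain: 7 expired and 9 fresh.
So the probability the next is expired is 7/16.

7/16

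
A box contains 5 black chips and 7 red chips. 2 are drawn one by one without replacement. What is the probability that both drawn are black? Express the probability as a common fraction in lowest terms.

5/33

Multiply the conditional probabilities at each draw: 5/12 · 4/11 = 20/132 = 5/33.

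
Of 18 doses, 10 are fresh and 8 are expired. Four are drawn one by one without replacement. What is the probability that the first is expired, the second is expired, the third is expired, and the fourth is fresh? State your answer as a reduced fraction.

Multiply the conditional probabilities at each draw: 8/18 · 7/17 · 6/16 · 10/15 = 3360/73440 = 7/153.

7/153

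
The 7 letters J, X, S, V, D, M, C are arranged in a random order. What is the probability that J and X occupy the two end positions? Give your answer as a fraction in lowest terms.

1/21

There are 7! = 5040 arrangements.
Place J and X at the ends in 2 ways, arrange the remaining 5 in 5! = 120 ways: 2·120 = 240.
Probability = 240/5040 = 1/21.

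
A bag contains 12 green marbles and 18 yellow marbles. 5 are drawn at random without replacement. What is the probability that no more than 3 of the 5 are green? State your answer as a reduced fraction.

There are C(30,5) = 142506 ways to choose the 5.
Count the complement (more than 3 green): C(12,4)·C(18,1) + C(12,5)·C(18,0) = 8910 + 792 = 9702.
Probability = 1 − 9702/142506 = 132804/142506 = 1054/1131.

1054/1131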